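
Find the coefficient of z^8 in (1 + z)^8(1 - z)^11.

-98

Coefficient of z^8 = Σ_{j} C(8,j)·1^j·C(11,8-j)·(-1)^(8-j) for j from 0 to 8.
= 165 + (-2640) + 12936 + (-25872) + 23100 + (-9240) + 1540 + (-88) + 1 = -98.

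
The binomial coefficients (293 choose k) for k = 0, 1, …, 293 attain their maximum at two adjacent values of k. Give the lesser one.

146

For odd n = 293, C(293,k) peaks at k = (n−1)/2 and (n+1)/2; the lesser is 146.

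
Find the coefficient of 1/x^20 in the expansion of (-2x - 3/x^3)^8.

General term: C(8,j)·(-2x)^j·(-3/x^3)^(8-j), with x-exponent 1j − 3(8−j) = 4j − 24.
Set 4j − 24 = -20: j = 1.
C(8,1) = 8; (-2)^1 = -2; (-3)^7 = -2187.
Coefficient = 8 · (-2) · (-2187) = 34992.

34992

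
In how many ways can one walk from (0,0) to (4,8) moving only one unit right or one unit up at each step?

Each path is a sequence of 12 steps with 4 rights: C(12,4) = 495.

495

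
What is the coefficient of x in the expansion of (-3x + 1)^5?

The general term is C(5,j)·(-3x)^j·(1)^(5-j); the x^1 term has j = 1.
C(5,1) = 5.
Coefficient = C(5,1) · (-3)^1 = 5 · (-3) = -15.

-15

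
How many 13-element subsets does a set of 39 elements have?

C(39,13) = (39·38·37·36·35·34·33·32·31·30·29·28·27) / 13! = 50578512186237235200 / 6227020800 = 8122425444.

8122425444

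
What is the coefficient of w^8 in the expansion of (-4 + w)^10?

720

The general term is C(10,j)·(-4)^j·(w)^(10-j); the w^8 term has j = 2.
C(10,2) = 45.
Coefficient = C(10,2) · (-4)^2 = 45 · 16 = 720.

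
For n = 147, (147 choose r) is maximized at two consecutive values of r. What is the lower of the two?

73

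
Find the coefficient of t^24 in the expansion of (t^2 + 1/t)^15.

General term: C(15,j)·(t^2)^j·(1/t)^(15-j), with t-exponent 2j − 1(15−j) = 3j − 15.
Set 3j − 15 = 24: j = 13.
C(15,13) = 105; 1^13 = 1; 1^2 = 1.
Coefficient = 105 · 1 · 1 = 105.

105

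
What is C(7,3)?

35

C(7,3) = (7·6·5) / 3! = 210 / 6 = 35.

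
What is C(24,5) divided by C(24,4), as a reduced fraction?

C(n,k+1)/C(n,k) = (n−k)/(k+1) = (24−4)/(4+1) = 20/5 = 4.

4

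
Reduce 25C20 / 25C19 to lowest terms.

3/10

C(n,k+1)/C(n,k) = (n−k)/(k+1) = (25−19)/(19+1) = 6/20 = 3/10.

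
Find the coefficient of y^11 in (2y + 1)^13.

159744

The general term is C(13,j)·(2y)^j·(1)^(13-j); the y^11 term has j = 11.
C(13,11) = 78.
Coefficient = C(13,11) · 2^11 = 78 · 2048 = 159744.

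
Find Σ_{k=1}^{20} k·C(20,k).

10485760

Since k·C(20,k) = 20·C(19,k−1), the sum is 20·2^19 = 20·524288 = 10485760.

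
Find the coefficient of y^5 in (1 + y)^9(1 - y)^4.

-9

Coefficient of y^5 = Σ_{j} C(9,j)·1^j·C(4,5-j)·(-1)^(5-j) for j from 1 to 5.
= 9 + (-144) + 504 + (-504) + 126 = -9.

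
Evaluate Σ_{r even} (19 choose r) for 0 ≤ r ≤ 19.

Half of (1+1)^19 + (1−1)^19 gives the even-index sum: 2^18 = 262144.

262144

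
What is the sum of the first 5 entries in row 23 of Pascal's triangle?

1 + 23 + 253 + 1771 + 8855 = 10903.

10903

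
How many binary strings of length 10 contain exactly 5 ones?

Choose the 5 positions: C(10,5) = 252.

252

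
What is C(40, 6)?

C(40,6) = (40·39·38·37·36·35) / 6! = 2763633600 / 720 = 3838380.

3838380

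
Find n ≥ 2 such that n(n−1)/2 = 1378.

53

n(n−1)/2 = 1378 ⇒ n(n−1) = 2756. Since 53·52 = 2756, n = 53.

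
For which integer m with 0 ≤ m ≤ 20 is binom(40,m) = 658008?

5

C(40,m) increases on 0 ≤ m ≤ 20. C(40,4) = 91390 and C(40,5) = 658008, so m = 5.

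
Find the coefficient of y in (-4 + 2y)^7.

57344

The general term is C(7,j)·(-4)^j·(2y)^(7-j); the y^1 term has j = 6.
C(7,6) = 7.
Coefficient = C(7,6) · (-4)^6 · 2^1 = 7 · 4096 · 2 = 57344.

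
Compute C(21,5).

C(21,5) = (21·20·19·18·17) / 5! = 2441880 / 120 = 20349.

20349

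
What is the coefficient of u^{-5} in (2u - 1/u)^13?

-11440

General term: C(13,j)·(2u)^j·(-1/u)^(13-j), with u-exponent 1j − 1(13−j) = 2j − 13.
Set 2j − 13 = -5: j = 4.
C(13,4) = 715; 2^4 = 16; (-1)^9 = -1.
Coefficient = 715 · 16 · (-1) = -11440.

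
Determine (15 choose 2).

C(15,2) = (15·14) / 2! = 210 / 2 = 105.

105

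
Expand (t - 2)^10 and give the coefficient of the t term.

-5120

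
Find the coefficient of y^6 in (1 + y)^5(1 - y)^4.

Coefficient of y^6 = Σ_{j} C(5,j)·1^j·C(4,6-j)·(-1)^(6-j) for j from 2 to 5.
= 10 + (-40) + 30 + (-4) = -4.

-4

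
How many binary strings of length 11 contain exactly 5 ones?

Choose the 5 positions: C(11,5) = 462.

462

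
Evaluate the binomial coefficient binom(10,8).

45

C(10,8) = C(10,2) by symmetry.
C(10,2) = (10·9) / 2! = 90 / 2 = 45.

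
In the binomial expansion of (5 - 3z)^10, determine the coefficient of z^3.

-253125000

The general term is C(10,j)·(5)^j·(-3z)^(10-j); the z^3 term has j = 7.
C(10,7) = 120.
Coefficient = C(10,7) · 5^7 · (-3)^3 = 120 · 78125 · (-27) = -253125000.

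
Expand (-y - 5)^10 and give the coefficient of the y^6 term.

The general term is C(10,j)·(-y)^j·(-5)^(10-j); the y^6 term has j = 6.
C(10,6) = 210.
Coefficient = C(10,6) · (-5)^4 = 210 · 625 = 131250.

131250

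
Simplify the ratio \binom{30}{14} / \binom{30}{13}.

17/14

C(n,k+1)/C(n,k) = (n−k)/(k+1) = (30−13)/(13+1) = 17/14.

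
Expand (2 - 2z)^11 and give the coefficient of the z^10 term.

The general term is C(11,j)·(2)^j·(-2z)^(11-j); the z^10 term has j = 1.
C(11,1) = 11.
Coefficient = C(11,1) · 2^1 · (-2)^10 = 11 · 2 · 1024 = 22528.

22528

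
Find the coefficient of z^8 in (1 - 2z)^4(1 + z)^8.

-63

Coefficient of z^8 = Σ_{j} C(4,j)·(-2)^j·C(8,8-j)·1^(8-j) for j from 0 to 4.
= 1 + (-64) + 672 + (-1792) + 1120 = -63.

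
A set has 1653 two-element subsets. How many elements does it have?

n(n−1)/2 = 1653 ⇒ n(n−1) = 3306. Since 58·57 = 3306, n = 58.

58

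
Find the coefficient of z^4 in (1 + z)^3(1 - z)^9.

Coefficient of z^4 = Σ_{j} C(3,j)·1^j·C(9,4-j)·(-1)^(4-j) for j from 0 to 3.
= 126 + (-252) + 108 + (-9) = -27.

-27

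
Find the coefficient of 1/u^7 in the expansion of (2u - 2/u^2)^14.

-56229888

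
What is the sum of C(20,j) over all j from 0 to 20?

1048576

The entries of row 20 sum to 2^20 = 1048576.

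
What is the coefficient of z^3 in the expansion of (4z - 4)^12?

The general term is C(12,j)·(4z)^j·(-4)^(12-j); the z^3 term has j = 3.
C(12,3) = 220.
Coefficient = C(12,3) · 4^3 · (-4)^9 = 220 · 64 · (-262144) = -3690987520.

-3690987520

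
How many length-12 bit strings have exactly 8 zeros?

495

Choose the 8 positions: C(12,8) = 495.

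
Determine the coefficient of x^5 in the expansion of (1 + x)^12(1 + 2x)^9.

113958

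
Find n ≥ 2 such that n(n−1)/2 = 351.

n(n−1)/2 = 351 ⇒ n(n−1) = 702. Since 27·26 = 702, n = 27.

27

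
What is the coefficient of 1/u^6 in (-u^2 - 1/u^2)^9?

General term: C(9,j)·(-u^2)^j·(-1/u^2)^(9-j), with u-exponent 2j − 2(9−j) = 4j − 18.
Set 4j − 18 = -6: j = 3.
C(9,3) = 84; (-1)^3 = -1; (-1)^6 = 1.
Coefficient = 84 · (-1) · 1 = -84.

-84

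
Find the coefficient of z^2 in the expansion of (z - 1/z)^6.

15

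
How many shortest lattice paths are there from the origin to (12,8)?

Each path is a sequence of 20 steps with 12 rights: C(20,12) = 125970.

125970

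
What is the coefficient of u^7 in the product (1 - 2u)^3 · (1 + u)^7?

Coefficient of u^7 = Σ_{j} C(3,j)·(-2)^j·C(7,7-j)·1^(7-j) for j from 0 to 3.
= 1 + (-42) + 252 + (-280) = -69.

-69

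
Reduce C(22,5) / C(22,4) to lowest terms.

C(n,k+1)/C(n,k) = (n−k)/(k+1) = (22−4)/(4+1) = 18/5.

18/5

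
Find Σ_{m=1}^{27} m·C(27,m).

Differentiating (1+x)^27 and setting x=1: Σ m·C(27,m) = 27·2^26 = 1811939328.

1811939328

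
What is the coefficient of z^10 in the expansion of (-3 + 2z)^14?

83026944

The general term is C(14,j)·(-3)^j·(2z)^(14-j); the z^10 term has j = 4.
C(14,4) = 1001.
Coefficient = C(14,4) · (-3)^4 · 2^10 = 1001 · 81 · 1024 = 83026944.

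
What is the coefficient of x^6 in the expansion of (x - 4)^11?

The general term is C(11,j)·(x)^j·(-4)^(11-j); the x^6 term has j = 6.
C(11,6) = 462.
Coefficient = C(11,6) · (-4)^5 = 462 · (-1024) = -473088.

-473088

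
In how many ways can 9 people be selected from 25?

2042975

This is C(25,9) = 2042975.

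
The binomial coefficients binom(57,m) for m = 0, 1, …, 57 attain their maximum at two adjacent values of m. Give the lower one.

For odd n = 57, C(57,m) peaks at m = (n−1)/2 and (n+1)/2; the lower is 28.

28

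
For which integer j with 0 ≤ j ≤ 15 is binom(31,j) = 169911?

C(31,j) increases on 0 ≤ j ≤ 15. C(31,4) = 31465 and C(31,5) = 169911, so j = 5.

5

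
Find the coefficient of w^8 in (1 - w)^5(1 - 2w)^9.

130176

Coefficient of w^8 = Σ_{j} C(5,j)·(-1)^j·C(9,8-j)·(-2)^(8-j) for j from 0 to 5.
= 2304 + 23040 + 53760 + 40320 + 10080 + 672 = 130176.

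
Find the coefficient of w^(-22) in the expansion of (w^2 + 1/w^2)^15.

105

General term: C(15,j)·(w^2)^j·(1/w^2)^(15-j), with w-exponent 2j − 2(15−j) = 4j − 30.
Set 4j − 30 = -22: j = 2.
C(15,2) = 105; 1^2 = 1; 1^13 = 1.
Coefficient = 105 · 1 · 1 = 105.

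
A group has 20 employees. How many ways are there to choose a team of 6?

38760

This is C(20,6) = 38760.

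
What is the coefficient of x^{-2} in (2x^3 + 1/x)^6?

12

General term: C(6,j)·(2x^3)^j·(1/x)^(6-j), with x-exponent 3j − 1(6−j) = 4j − 6.
Set 4j − 6 = -2: j = 1.
C(6,1) = 6; 2^1 = 2; 1^5 = 1.
Coefficient = 6 · 2 · 1 = 12.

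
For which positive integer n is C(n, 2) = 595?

35

n(n−1)/2 = 595 ⇒ n(n−1) = 1190. Since 35·34 = 1190, n = 35.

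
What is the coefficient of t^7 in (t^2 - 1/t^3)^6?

General term: C(6,j)·(t^2)^j·(-1/t^3)^(6-j), with t-exponent 2j − 3(6−j) = 5j − 18.
Set 5j − 18 = 7: j = 5.
C(6,5) = 6; 1^5 = 1; (-1)^1 = -1.
Coefficient = 6 · 1 · (-1) = -6.

-6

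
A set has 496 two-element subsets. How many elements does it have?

32

n(n−1)/2 = 496 ⇒ n(n−1) = 992. Since 32·31 = 992, n = 32.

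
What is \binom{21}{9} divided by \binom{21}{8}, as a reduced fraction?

13/9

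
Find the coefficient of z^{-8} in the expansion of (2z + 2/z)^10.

General term: C(10,j)·(2z)^j·(2/z)^(10-j), with z-exponent 1j − 1(10−j) = 2j − 10.
Set 2j − 10 = -8: j = 1.
C(10,1) = 10; 2^1 = 2; 2^9 = 512.
Coefficient = 10 · 2 · 512 = 10240.

10240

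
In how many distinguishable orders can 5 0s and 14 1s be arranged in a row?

Choose positions for the 0s: C(19,5) = 11628.

11628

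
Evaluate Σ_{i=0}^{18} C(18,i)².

9075135300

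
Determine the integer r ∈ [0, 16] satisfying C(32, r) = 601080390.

16

C(32,r) increases on 0 ≤ r ≤ 16. C(32,15) = 565722720 and C(32,16) = 601080390, so r = 16.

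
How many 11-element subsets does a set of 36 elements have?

C(36,11) = (36·35·34·33·32·31·30·29·28·27·26) / 11! = 23982224839372800 / 39916800 = 600805296.

600805296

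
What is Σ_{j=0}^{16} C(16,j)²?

601080390

Σ C(16,j)² is the coefficient of x^16 in (1+x)^16(1+x)^16 = (1+x)^32, i.e. C(32,16) = 601080390.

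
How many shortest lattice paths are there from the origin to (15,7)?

170544

Each path is a sequence of 22 steps with 15 rights: C(22,15) = 170544.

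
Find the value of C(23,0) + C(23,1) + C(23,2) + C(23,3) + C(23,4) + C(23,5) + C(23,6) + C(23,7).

390656

1 + 23 + 253 + 1771 + 8855 + 33649 + 100947 + 245157 = 390656.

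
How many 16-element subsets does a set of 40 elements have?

62852101650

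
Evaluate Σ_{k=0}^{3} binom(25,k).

2626

1 + 25 + 300 + 2300 = 2626.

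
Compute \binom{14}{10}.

1001

C(14,10) = C(14,4) by symmetry.
C(14,4) = (14·13·12·11) / 4! = 24024 / 24 = 1001.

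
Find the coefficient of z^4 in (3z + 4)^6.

19440

The general term is C(6,j)·(3z)^j·(4)^(6-j); the z^4 term has j = 4.
C(6,4) = 15.
Coefficient = C(6,4) · 3^4 · 4^2 = 15 · 81 · 16 = 19440.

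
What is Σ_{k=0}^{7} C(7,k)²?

Σ C(7,k)² is the coefficient of x^7 in (1+x)^7(1+x)^7 = (1+x)^14, i.e. C(14,7) = 3432.

3432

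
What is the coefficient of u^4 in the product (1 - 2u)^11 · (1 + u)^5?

Coefficient of u^4 = Σ_{j} C(11,j)·(-2)^j·C(5,4-j)·1^(4-j) for j from 0 to 4.
= 5 + (-220) + 2200 + (-6600) + 5280 = 665.

665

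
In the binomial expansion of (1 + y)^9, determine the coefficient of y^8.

The general term is C(9,j)·(1)^j·(y)^(9-j); the y^8 term has j = 1.
C(9,1) = 9.
Coefficient = C(9,1) = 9.

9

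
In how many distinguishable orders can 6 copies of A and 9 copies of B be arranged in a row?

Choose positions for the A's: C(15,6) = 5005.

5005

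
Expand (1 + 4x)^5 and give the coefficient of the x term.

The general term is C(5,j)·(1)^j·(4x)^(5-j); the x^1 term has j = 4.
C(5,4) = 5.
Coefficient = C(5,4) · 4^1 = 5 · 4 = 20.

20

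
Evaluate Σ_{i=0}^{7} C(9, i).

502

1 + 9 + 36 + 84 + 126 + 126 + 84 + 36 = 502.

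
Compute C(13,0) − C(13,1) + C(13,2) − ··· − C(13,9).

-220

The partial alternating sum Σ_{k=0}^{9} (−1)^k C(13,k) = (−1)^9 C(12,9) = -220.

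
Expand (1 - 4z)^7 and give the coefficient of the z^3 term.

-2240

The general term is C(7,j)·(1)^j·(-4z)^(7-j); the z^3 term has j = 4.
C(7,4) = 35.
Coefficient = C(7,4) · (-4)^3 = 35 · (-64) = -2240.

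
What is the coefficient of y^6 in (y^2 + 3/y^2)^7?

General term: C(7,j)·(y^2)^j·(3/y^2)^(7-j), with y-exponent 2j − 2(7−j) = 4j − 14.
Set 4j − 14 = 6: j = 5.
C(7,5) = 21; 1^5 = 1; 3^2 = 9.
Coefficient = 21 · 1 · 9 = 189.

189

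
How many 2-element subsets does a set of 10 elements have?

45

C(10,2) = (10·9) / 2! = 90 / 2 = 45.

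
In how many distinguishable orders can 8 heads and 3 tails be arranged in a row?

165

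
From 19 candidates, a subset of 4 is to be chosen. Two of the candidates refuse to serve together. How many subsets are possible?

All 4-subsets: C(19,4) = 3876. Those containing both fixed elements: C(17,2) = 136.
3876 − 136 = 3740.

3740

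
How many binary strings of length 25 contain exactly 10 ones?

3268760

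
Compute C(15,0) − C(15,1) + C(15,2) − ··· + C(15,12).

91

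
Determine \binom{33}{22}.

193536720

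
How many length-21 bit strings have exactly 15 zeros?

54264

Choose the 15 positions: C(21,15) = 54264.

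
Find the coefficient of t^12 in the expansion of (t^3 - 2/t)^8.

-448

General term: C(8,j)·(t^3)^j·(-2/t)^(8-j), with t-exponent 3j − 1(8−j) = 4j − 8.
Set 4j − 8 = 12: j = 5.
C(8,5) = 56; 1^5 = 1; (-2)^3 = -8.
Coefficient = 56 · 1 · (-8) = -448.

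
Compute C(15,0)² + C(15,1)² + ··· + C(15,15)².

155117520

By Vandermonde's identity, Σ C(15,j)² = C(30,15) = 155117520.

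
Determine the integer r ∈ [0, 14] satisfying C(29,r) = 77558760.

14

C(29,r) increases on 0 ≤ r ≤ 14. C(29,13) = 67863915 and C(29,14) = 77558760, so r = 14.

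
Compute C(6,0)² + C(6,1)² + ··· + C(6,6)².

By Vandermonde's identity, Σ C(6,j)² = C(12,6) = 924.

924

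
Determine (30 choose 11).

54627300

C(30,11) = (30·29·28·27·26·25·24·23·22·21·20) / 11! = 2180547008640000 / 39916800 = 54627300.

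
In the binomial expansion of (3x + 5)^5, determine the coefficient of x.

The general term is C(5,j)·(3x)^j·(5)^(5-j); the x^1 term has j = 1.
C(5,1) = 5.
Coefficient = C(5,1) · 3^1 · 5^4 = 5 · 3 · 625 = 9375.

9375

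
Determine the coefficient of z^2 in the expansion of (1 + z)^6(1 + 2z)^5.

Coefficient of z^2 = Σ_{j} C(6,j)·1^j·C(5,2-j)·2^(2-j) for j from 0 to 2.
= 40 + 60 + 15 = 115.

115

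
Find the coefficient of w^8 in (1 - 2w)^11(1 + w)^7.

Coefficient of w^8 = Σ_{j} C(11,j)·(-2)^j·C(7,8-j)·1^(8-j) for j from 1 to 8.
= (-22) + 1540 + (-27720) + 184800 + (-517440) + 620928 + (-295680) + 42240 = 8646.

8646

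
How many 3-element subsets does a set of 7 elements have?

35

C(7,3) = (7·6·5) / 3! = 210 / 6 = 35.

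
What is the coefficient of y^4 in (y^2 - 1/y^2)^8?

General term: C(8,j)·(y^2)^j·(-1/y^2)^(8-j), with y-exponent 2j − 2(8−j) = 4j − 16.
Set 4j − 16 = 4: j = 5.
C(8,5) = 56; 1^5 = 1; (-1)^3 = -1.
Coefficient = 56 · 1 · (-1) = -56.

-56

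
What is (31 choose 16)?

C(31,16) = C(31,15) by symmetry.
C(31,15) = (31·30·29·28·27·26·25·24·23·22·21·20·19·18·17) / 15! = 393008709555221760000 / 1307674368000 = 300540195.

300540195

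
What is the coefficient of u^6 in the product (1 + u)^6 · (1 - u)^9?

25

Coefficient of u^6 = Σ_{j} C(6,j)·1^j·C(9,6-j)·(-1)^(6-j) for j from 0 to 6.
= 84 + (-756) + 1890 + (-1680) + 540 + (-54) + 1 = 25.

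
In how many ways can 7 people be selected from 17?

This is C(17,7) = 19448.

19448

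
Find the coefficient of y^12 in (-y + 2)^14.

364

The general term is C(14,j)·(-y)^j·(2)^(14-j); the y^12 term has j = 12.
C(14,12) = 91.
Coefficient = C(14,12) · 2^2 = 91 · 4 = 364.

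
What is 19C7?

50388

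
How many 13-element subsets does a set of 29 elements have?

67863915

C(29,13) = (29·28·27·26·25·24·23·22·21·20·19·18·17) / 13! = 422590010274432000 / 6227020800 = 67863915.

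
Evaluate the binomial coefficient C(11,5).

C(11,5) = (11·10·9·8·7) / 5! = 55440 / 120 = 462.

462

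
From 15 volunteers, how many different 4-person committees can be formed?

This is C(15,4) = 1365.

1365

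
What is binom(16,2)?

C(16,2) = (16·15) / 2! = 240 / 2 = 120.

120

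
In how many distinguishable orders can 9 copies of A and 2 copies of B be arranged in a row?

Choose positions for the A's: C(11,9) = 55.

55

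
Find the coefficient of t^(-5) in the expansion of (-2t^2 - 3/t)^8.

34992

General term: C(8,j)·(-2t^2)^j·(-3/t)^(8-j), with t-exponent 2j − 1(8−j) = 3j − 8.
Set 3j − 8 = -5: j = 1.
C(8,1) = 8; (-2)^1 = -2; (-3)^7 = -2187.
Coefficient = 8 · (-2) · (-2187) = 34992.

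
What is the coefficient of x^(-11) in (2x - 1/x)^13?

26

General term: C(13,j)·(2x)^j·(-1/x)^(13-j), with x-exponent 1j − 1(13−j) = 2j − 13.
Set 2j − 13 = -11: j = 1.
C(13,1) = 13; 2^1 = 2; (-1)^12 = 1.
Coefficient = 13 · 2 · 1 = 26.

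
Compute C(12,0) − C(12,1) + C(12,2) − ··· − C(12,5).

-462

The partial alternating sum Σ_{k=0}^{5} (−1)^k C(12,k) = (−1)^5 C(11,5) = -462.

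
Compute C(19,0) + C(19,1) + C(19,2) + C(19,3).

1160

1 + 19 + 171 + 969 = 1160.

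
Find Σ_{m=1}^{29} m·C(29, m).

Differentiating (1+x)^29 and setting x=1: Σ m·C(29,m) = 29·2^28 = 7784628224.

7784628224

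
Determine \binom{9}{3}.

84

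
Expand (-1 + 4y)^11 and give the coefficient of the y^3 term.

10560

The general term is C(11,j)·(-1)^j·(4y)^(11-j); the y^3 term has j = 8.
C(11,8) = 165.
Coefficient = C(11,8) · 4^3 = 165 · 64 = 10560.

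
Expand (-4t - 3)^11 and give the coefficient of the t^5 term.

The general term is C(11,j)·(-4t)^j·(-3)^(11-j); the t^5 term has j = 5.
C(11,5) = 462.
Coefficient = C(11,5) · (-4)^5 · (-3)^6 = 462 · (-1024) · 729 = -344881152.

-344881152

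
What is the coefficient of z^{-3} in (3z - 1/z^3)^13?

General term: C(13,j)·(3z)^j·(-1/z^3)^(13-j), with z-exponent 1j − 3(13−j) = 4j − 39.
Set 4j − 39 = -3: j = 9.
C(13,9) = 715; 3^9 = 19683; (-1)^4 = 1.
Coefficient = 715 · 19683 · 1 = 14073345.

14073345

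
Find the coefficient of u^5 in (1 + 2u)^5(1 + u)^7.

Coefficient of u^5 = Σ_{j} C(5,j)·2^j·C(7,5-j)·1^(5-j) for j from 0 to 5.
= 21 + 350 + 1400 + 1680 + 560 + 32 = 4043.

4043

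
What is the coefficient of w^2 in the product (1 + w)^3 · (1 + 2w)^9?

201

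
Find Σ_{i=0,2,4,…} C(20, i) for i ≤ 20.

524288

Even-i terms of row 20 sum to 2^19 = 524288.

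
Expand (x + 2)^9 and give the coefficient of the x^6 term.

672

The general term is C(9,j)·(x)^j·(2)^(9-j); the x^6 term has j = 6.
C(9,6) = 84.
Coefficient = C(9,6) · 2^3 = 84 · 8 = 672.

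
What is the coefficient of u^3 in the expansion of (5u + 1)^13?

35750

The general term is C(13,j)·(5u)^j·(1)^(13-j); the u^3 term has j = 3.
C(13,3) = 286.
Coefficient = C(13,3) · 5^3 = 286 · 125 = 35750.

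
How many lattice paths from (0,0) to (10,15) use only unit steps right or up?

3268760

Each path is a sequence of 25 steps with 10 rights: C(25,10) = 3268760.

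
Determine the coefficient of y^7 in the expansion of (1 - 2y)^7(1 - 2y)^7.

Coefficient of y^7 = Σ_{j} C(7,j)·(-2)^j·C(7,7-j)·(-2)^(7-j) for j from 0 to 7.
= (-128) + (-6272) + (-56448) + (-156800) + (-156800) + (-56448) + (-6272) + (-128) = -439296.

-439296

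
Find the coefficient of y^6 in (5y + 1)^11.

7218750

The general term is C(11,j)·(5y)^j·(1)^(11-j); the y^6 term has j = 6.
C(11,6) = 462.
Coefficient = C(11,6) · 5^6 = 462 · 15625 = 7218750.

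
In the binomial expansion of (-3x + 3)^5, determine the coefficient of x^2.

The general term is C(5,j)·(-3x)^j·(3)^(5-j); the x^2 term has j = 2.
C(5,2) = 10.
Coefficient = C(5,2) · (-3)^2 · 3^3 = 10 · 9 · 27 = 2430.

2430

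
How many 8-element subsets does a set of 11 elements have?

C(11,8) = C(11,3) by symmetry.
C(11,3) = (11·10·9) / 3! = 990 / 6 = 165.

165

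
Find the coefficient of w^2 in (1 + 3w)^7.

The general term is C(7,j)·(1)^j·(3w)^(7-j); the w^2 term has j = 5.
C(7,5) = 21.
Coefficient = C(7,5) · 3^2 = 21 · 9 = 189.

189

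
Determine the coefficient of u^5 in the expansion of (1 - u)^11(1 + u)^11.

Coefficient of u^5 = Σ_{j} C(11,j)·(-1)^j·C(11,5-j)·1^(5-j) for j from 0 to 5.
= 462 + (-3630) + 9075 + (-9075) + 3630 + (-462) = 0.

0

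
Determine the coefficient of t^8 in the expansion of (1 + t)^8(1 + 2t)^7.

108545

Coefficient of t^8 = Σ_{j} C(8,j)·1^j·C(7,8-j)·2^(8-j) for j from 1 to 8.
= 1024 + 12544 + 37632 + 39200 + 15680 + 2352 + 112 + 1 = 108545.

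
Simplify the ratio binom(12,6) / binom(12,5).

7/6

C(n,k+1)/C(n,k) = (n−k)/(k+1) = (12−5)/(5+1) = 7/6.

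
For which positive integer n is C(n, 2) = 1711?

59

n(n−1)/2 = 1711 ⇒ n(n−1) = 3422. Since 59·58 = 3422, n = 59.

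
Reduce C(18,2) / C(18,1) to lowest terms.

C(n,k+1)/C(n,k) = (n−k)/(k+1) = (18−1)/(1+1) = 17/2.

17/2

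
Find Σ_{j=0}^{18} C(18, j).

The entries of row 18 sum to 2^18 = 262144.

262144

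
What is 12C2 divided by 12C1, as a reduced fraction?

11/2

C(n,k+1)/C(n,k) = (n−k)/(k+1) = (12−1)/(1+1) = 11/2.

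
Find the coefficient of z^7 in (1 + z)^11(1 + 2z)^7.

272422

Coefficient of z^7 = Σ_{j} C(11,j)·1^j·C(7,7-j)·2^(7-j) for j from 0 to 7.
= 128 + 4928 + 36960 + 92400 + 92400 + 38808 + 6468 + 330 = 272422.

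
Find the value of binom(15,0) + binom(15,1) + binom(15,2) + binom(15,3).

1 + 15 + 105 + 455 = 576.

576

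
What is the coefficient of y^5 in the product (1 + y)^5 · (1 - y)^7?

Coefficient of y^5 = Σ_{j} C(5,j)·1^j·C(7,5-j)·(-1)^(5-j) for j from 0 to 5.
= (-21) + 175 + (-350) + 210 + (-35) + 1 = -20.

-20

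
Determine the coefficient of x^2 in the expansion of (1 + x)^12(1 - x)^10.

Coefficient of x^2 = Σ_{j} C(12,j)·1^j·C(10,2-j)·(-1)^(2-j) for j from 0 to 2.
= 45 + (-120) + 66 = -9.

-9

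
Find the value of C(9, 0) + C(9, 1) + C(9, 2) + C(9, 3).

130

1 + 9 + 36 + 84 = 130.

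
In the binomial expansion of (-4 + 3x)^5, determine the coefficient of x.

3840

The general term is C(5,j)·(-4)^j·(3x)^(5-j); the x^1 term has j = 4.
C(5,4) = 5.
Coefficient = C(5,4) · (-4)^4 · 3^1 = 5 · 256 · 3 = 3840.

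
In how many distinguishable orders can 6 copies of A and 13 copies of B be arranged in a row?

27132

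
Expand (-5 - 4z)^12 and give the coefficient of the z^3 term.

27500000000

The general term is C(12,j)·(-5)^j·(-4z)^(12-j); the z^3 term has j = 9.
C(12,9) = 220.
Coefficient = C(12,9) · (-5)^9 · (-4)^3 = 220 · (-1953125) · (-64) = 27500000000.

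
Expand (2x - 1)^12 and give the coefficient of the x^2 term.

The general term is C(12,j)·(2x)^j·(-1)^(12-j); the x^2 term has j = 2.
C(12,2) = 66.
Coefficient = C(12,2) · 2^2 = 66 · 4 = 264.

264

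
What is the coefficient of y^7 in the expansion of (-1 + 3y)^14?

-7505784

The general term is C(14,j)·(-1)^j·(3y)^(14-j); the y^7 term has j = 7.
C(14,7) = 3432.
Coefficient = C(14,7) · (-1)^7 · 3^7 = 3432 · (-1) · 2187 = -7505784.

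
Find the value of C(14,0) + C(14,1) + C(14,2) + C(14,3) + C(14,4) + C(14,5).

3473

1 + 14 + 91 + 364 + 1001 + 2002 = 3473.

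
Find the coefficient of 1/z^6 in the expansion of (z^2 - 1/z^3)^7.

35

General term: C(7,j)·(z^2)^j·(-1/z^3)^(7-j), with z-exponent 2j − 3(7−j) = 5j − 21.
Set 5j − 21 = -6: j = 3.
C(7,3) = 35; 1^3 = 1; (-1)^4 = 1.
Coefficient = 35 · 1 · 1 = 35.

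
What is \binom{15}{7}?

C(15,7) = (15·14·13·12·11·10·9) / 7! = 32432400 / 5040 = 6435.

6435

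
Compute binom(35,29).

1623160

C(35,29) = C(35,6) by symmetry.
C(35,6) = (35·34·33·32·31·30) / 6! = 1168675200 / 720 = 1623160.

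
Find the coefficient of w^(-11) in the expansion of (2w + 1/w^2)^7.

14

General term: C(7,j)·(2w)^j·(1/w^2)^(7-j), with w-exponent 1j − 2(7−j) = 3j − 14.
Set 3j − 14 = -11: j = 1.
C(7,1) = 7; 2^1 = 2; 1^6 = 1.
Coefficient = 7 · 2 · 1 = 14.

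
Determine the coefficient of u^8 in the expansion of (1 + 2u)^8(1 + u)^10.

679757

Coefficient of u^8 = Σ_{j} C(8,j)·2^j·C(10,8-j)·1^(8-j) for j from 0 to 8.
= 45 + 1920 + 23520 + 112896 + 235200 + 215040 + 80640 + 10240 + 256 = 679757.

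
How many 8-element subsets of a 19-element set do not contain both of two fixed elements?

63206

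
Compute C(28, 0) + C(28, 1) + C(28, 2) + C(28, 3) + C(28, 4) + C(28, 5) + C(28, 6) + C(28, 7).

1683218

1 + 28 + 378 + 3276 + 20475 + 98280 + 376740 + 1184040 = 1683218.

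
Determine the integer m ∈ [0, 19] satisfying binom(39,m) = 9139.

3

C(39,m) increases on 0 ≤ m ≤ 19. C(39,2) = 741 and C(39,3) = 9139, so m = 3.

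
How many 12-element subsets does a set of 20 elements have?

C(20,12) = C(20,8) by symmetry.
C(20,8) = (20·19·18·17·16·15·14·13) / 8! = 5079110400 / 40320 = 125970.

125970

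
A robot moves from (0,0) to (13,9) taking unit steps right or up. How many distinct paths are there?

497420

Each path is a sequence of 22 steps with 13 rights: C(22,13) = 497420.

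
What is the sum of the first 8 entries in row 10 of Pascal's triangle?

1 + 10 + 45 + 120 + 210 + 252 + 210 + 120 = 968.

968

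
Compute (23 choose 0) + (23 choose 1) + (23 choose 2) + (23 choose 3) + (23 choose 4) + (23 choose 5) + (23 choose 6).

1 + 23 + 253 + 1771 + 8855 + 33649 + 100947 = 145499.

145499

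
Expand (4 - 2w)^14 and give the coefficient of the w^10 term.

262406144

The general term is C(14,j)·(4)^j·(-2w)^(14-j); the w^10 term has j = 4.
C(14,4) = 1001.
Coefficient = C(14,4) · 4^4 · (-2)^10 = 1001 · 256 · 1024 = 262406144.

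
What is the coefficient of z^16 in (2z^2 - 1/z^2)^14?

General term: C(14,j)·(2z^2)^j·(-1/z^2)^(14-j), with z-exponent 2j − 2(14−j) = 4j − 28.
Set 4j − 28 = 16: j = 11.
C(14,11) = 364; 2^11 = 2048; (-1)^3 = -1.
Coefficient = 364 · 2048 · (-1) = -745472.

-745472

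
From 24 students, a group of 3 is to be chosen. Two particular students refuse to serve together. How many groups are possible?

All 3-subsets: C(24,3) = 2024. Those containing both fixed elements: C(22,1) = 22.
2024 − 22 = 2002.

2002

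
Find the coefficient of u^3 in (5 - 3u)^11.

-1740234375

The general term is C(11,j)·(5)^j·(-3u)^(11-j); the u^3 term has j = 8.
C(11,8) = 165.
Coefficient = C(11,8) · 5^8 · (-3)^3 = 165 · 390625 · (-27) = -1740234375.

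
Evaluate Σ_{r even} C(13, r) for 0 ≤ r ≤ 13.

Half of (1+1)^13 + (1−1)^13 gives the even-index sum: 2^12 = 4096.

4096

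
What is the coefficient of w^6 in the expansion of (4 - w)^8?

448

The general term is C(8,j)·(4)^j·(-w)^(8-j); the w^6 term has j = 2.
C(8,2) = 28.
Coefficient = C(8,2) · 4^2 = 28 · 16 = 448.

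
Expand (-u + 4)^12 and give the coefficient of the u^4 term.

The general term is C(12,j)·(-u)^j·(4)^(12-j); the u^4 term has j = 4.
C(12,4) = 495.
Coefficient = C(12,4) · 4^8 = 495 · 65536 = 32440320.

32440320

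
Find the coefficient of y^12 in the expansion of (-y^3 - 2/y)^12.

59136

General term: C(12,j)·(-y^3)^j·(-2/y)^(12-j), with y-exponent 3j − 1(12−j) = 4j − 12.
Set 4j − 12 = 12: j = 6.
C(12,6) = 924; (-1)^6 = 1; (-2)^6 = 64.
Coefficient = 924 · 1 · 64 = 59136.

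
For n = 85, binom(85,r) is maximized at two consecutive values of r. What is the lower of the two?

For odd n = 85, C(85,r) peaks at r = (n−1)/2 and (n+1)/2; the lower is 42.

42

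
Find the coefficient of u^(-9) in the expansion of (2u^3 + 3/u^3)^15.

6304858560

General term: C(15,j)·(2u^3)^j·(3/u^3)^(15-j), with u-exponent 3j − 3(15−j) = 6j − 45.
Set 6j − 45 = -9: j = 6.
C(15,6) = 5005; 2^6 = 64; 3^9 = 19683.
Coefficient = 5005 · 64 · 19683 = 6304858560.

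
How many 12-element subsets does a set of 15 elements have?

455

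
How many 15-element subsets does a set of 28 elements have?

37442160

C(28,15) = C(28,13) by symmetry.
C(28,13) = (28·27·26·25·24·23·22·21·20·19·18·17·16) / 13! = 233153109116928000 / 6227020800 = 37442160.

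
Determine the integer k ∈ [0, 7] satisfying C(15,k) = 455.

3

C(15,k) increases on 0 ≤ k ≤ 7. C(15,2) = 105 and C(15,3) = 455, so k = 3.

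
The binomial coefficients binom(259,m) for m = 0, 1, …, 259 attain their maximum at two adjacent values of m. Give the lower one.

For odd n = 259, C(259,m) peaks at m = (n−1)/2 and (n+1)/2; the lower is 129.

129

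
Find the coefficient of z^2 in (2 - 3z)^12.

608256

The general term is C(12,j)·(2)^j·(-3z)^(12-j); the z^2 term has j = 10.
C(12,10) = 66.
Coefficient = C(12,10) · 2^10 · (-3)^2 = 66 · 1024 · 9 = 608256.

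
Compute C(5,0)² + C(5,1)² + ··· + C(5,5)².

Σ C(5,r)² is the coefficient of x^5 in (1+x)^5(1+x)^5 = (1+x)^10, i.e. C(10,5) = 252.

252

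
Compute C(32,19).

C(32,19) = C(32,13) by symmetry.
C(32,13) = (32·31·30·29·28·27·26·25·24·23·22·21·20) / 13! = 2163102632570880000 / 6227020800 = 347373600.

347373600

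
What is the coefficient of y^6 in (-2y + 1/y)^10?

11520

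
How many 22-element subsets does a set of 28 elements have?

376740

C(28,22) = C(28,6) by symmetry.
C(28,6) = (28·27·26·25·24·23) / 6! = 271252800 / 720 = 376740.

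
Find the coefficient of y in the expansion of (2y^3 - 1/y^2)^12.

-25344

General term: C(12,j)·(2y^3)^j·(-1/y^2)^(12-j), with y-exponent 3j − 2(12−j) = 5j − 24.
Set 5j − 24 = 1: j = 5.
C(12,5) = 792; 2^5 = 32; (-1)^7 = -1.
Coefficient = 792 · 32 · (-1) = -25344.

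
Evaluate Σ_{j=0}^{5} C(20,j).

21700

1 + 20 + 190 + 1140 + 4845 + 15504 = 21700.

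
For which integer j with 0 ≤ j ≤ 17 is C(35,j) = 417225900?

C(35,j) increases on 0 ≤ j ≤ 17. C(35,10) = 183579396 and C(35,11) = 417225900, so j = 11.

11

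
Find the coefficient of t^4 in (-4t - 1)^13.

-183040

The general term is C(13,j)·(-4t)^j·(-1)^(13-j); the t^4 term has j = 4.
C(13,4) = 715.
Coefficient = C(13,4) · (-4)^4 · (-1)^9 = 715 · 256 · (-1) = -183040.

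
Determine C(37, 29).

C(37,29) = C(37,8) by symmetry.
C(37,8) = (37·36·35·34·33·32·31·30) / 8! = 1556675366400 / 40320 = 38608020.

38608020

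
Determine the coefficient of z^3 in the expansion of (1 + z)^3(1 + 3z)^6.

1000

Coefficient of z^3 = Σ_{j} C(3,j)·1^j·C(6,3-j)·3^(3-j) for j from 0 to 3.
= 540 + 405 + 54 + 1 = 1000.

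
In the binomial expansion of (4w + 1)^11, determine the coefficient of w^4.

The general term is C(11,j)·(4w)^j·(1)^(11-j); the w^4 term has j = 4.
C(11,4) = 330.
Coefficient = C(11,4) · 4^4 = 330 · 256 = 84480.

84480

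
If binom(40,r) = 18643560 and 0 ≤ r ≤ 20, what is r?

C(40,r) increases on 0 ≤ r ≤ 20. C(40,6) = 3838380 and C(40,7) = 18643560, so r = 7.

7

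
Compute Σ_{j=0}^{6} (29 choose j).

1 + 29 + 406 + 3654 + 23751 + 118755 + 475020 = 621616.

621616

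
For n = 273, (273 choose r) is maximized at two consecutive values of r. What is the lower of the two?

For odd n = 273, C(273,r) peaks at r = (n−1)/2 and (n+1)/2; the lower is 136.

136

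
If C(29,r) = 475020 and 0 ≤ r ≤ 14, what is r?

C(29,r) increases on 0 ≤ r ≤ 14. C(29,5) = 118755 and C(29,6) = 475020, so r = 6.

6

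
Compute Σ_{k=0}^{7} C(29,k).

1 + 29 + 406 + 3654 + 23751 + 118755 + 475020 + 1560780 = 2182396.

2182396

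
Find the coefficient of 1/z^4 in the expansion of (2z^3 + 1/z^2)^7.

84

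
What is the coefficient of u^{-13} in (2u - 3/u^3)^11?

10777536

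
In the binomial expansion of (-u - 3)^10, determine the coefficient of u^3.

The general term is C(10,j)·(-u)^j·(-3)^(10-j); the u^3 term has j = 3.
C(10,3) = 120.
Coefficient = C(10,3) · (-1)^3 · (-3)^7 = 120 · (-1) · (-2187) = 262440.

262440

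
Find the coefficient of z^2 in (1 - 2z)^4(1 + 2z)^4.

-16

Coefficient of z^2 = Σ_{j} C(4,j)·(-2)^j·C(4,2-j)·2^(2-j) for j from 0 to 2.
= 24 + (-64) + 24 = -16.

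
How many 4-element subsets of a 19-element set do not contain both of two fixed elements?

All 4-subsets: C(19,4) = 3876. Those containing both fixed elements: C(17,2) = 136.
3876 − 136 = 3740.

3740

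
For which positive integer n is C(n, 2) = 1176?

49

n(n−1)/2 = 1176 ⇒ n(n−1) = 2352. Since 49·48 = 2352, n = 49.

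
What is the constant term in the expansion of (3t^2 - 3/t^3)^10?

12400290

General term: C(10,j)·(3t^2)^j·(-3/t^3)^(10-j), with t-exponent 2j − 3(10−j) = 5j − 30.
Set 5j − 30 = 0: j = 6.
C(10,6) = 210; 3^6 = 729; (-3)^4 = 81.
Coefficient = 210 · 729 · 81 = 12400290.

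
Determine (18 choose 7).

C(18,7) = (18·17·16·15·14·13·12) / 7! = 160392960 / 5040 = 31824.

31824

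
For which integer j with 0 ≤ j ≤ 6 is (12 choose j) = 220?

C(12,j) increases on 0 ≤ j ≤ 6. C(12,2) = 66 and C(12,3) = 220, so j = 3.

3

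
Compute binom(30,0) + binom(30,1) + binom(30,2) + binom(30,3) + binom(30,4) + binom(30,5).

174437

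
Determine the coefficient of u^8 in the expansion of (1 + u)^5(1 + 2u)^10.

Coefficient of u^8 = Σ_{j} C(5,j)·1^j·C(10,8-j)·2^(8-j) for j from 0 to 5.
= 11520 + 76800 + 134400 + 80640 + 16800 + 960 = 321120.

321120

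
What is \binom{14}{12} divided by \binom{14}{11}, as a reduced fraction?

1/4

C(n,k+1)/C(n,k) = (n−k)/(k+1) = (14−11)/(11+1) = 3/12 = 1/4.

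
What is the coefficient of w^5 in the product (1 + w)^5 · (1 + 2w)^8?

13073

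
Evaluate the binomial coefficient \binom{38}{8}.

48903492

C(38,8) = (38·37·36·35·34·33·32·31) / 8! = 1971788797440 / 40320 = 48903492.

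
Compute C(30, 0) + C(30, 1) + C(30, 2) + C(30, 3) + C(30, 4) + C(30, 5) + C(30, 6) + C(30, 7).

2804012

1 + 30 + 435 + 4060 + 27405 + 142506 + 593775 + 2035800 = 2804012.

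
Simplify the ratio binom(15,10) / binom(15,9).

3/5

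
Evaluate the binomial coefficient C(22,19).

1540

C(22,19) = C(22,3) by symmetry.
C(22,3) = (22·21·20) / 3! = 9240 / 6 = 1540.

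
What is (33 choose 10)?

92561040

C(33,10) = (33·32·31·30·29·28·27·26·25·24) / 10! = 335885501952000 / 3628800 = 92561040.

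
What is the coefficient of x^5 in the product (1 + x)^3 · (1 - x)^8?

Coefficient of x^5 = Σ_{j} C(3,j)·1^j·C(8,5-j)·(-1)^(5-j) for j from 0 to 3.
= (-56) + 210 + (-168) + 28 = 14.

14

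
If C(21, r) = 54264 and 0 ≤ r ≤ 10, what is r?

6

C(21,r) increases on 0 ≤ r ≤ 10. C(21,5) = 20349 and C(21,6) = 54264, so r = 6.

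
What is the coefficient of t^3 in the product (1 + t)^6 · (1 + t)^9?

455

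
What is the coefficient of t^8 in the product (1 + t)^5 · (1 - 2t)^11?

Coefficient of t^8 = Σ_{j} C(5,j)·1^j·C(11,8-j)·(-2)^(8-j) for j from 0 to 5.
= 42240 + (-211200) + 295680 + (-147840) + 26400 + (-1320) = 3960.

3960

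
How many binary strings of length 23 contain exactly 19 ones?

8855

Choose the 19 positions: C(23,19) = 8855.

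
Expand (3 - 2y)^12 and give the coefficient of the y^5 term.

-55427328

The general term is C(12,j)·(3)^j·(-2y)^(12-j); the y^5 term has j = 7.
C(12,7) = 792.
Coefficient = C(12,7) · 3^7 · (-2)^5 = 792 · 2187 · (-32) = -55427328.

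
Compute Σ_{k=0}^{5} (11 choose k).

1024

1 + 11 + 55 + 165 + 330 + 462 = 1024.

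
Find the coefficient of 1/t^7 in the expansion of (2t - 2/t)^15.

General term: C(15,j)·(2t)^j·(-2/t)^(15-j), with t-exponent 1j − 1(15−j) = 2j − 15.
Set 2j − 15 = -7: j = 4.
C(15,4) = 1365; 2^4 = 16; (-2)^11 = -2048.
Coefficient = 1365 · 16 · (-2048) = -44728320.

-44728320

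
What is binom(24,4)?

10626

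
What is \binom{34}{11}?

C(34,11) = (34·33·32·31·30·29·28·27·26·25·24) / 11! = 11420107066368000 / 39916800 = 286097760.

286097760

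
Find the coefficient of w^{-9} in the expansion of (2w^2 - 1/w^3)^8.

General term: C(8,j)·(2w^2)^j·(-1/w^3)^(8-j), with w-exponent 2j − 3(8−j) = 5j − 24.
Set 5j − 24 = -9: j = 3.
C(8,3) = 56; 2^3 = 8; (-1)^5 = -1.
Coefficient = 56 · 8 · (-1) = -448.

-448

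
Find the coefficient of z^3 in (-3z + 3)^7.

The general term is C(7,j)·(-3z)^j·(3)^(7-j); the z^3 term has j = 3.
C(7,3) = 35.
Coefficient = C(7,3) · (-3)^3 · 3^4 = 35 · (-27) · 81 = -76545.

-76545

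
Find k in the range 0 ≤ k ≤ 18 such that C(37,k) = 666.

C(37,k) increases on 0 ≤ k ≤ 18. C(37,1) = 37 and C(37,2) = 666, so k = 2.

2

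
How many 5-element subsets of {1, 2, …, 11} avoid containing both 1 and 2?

378

All 5-subsets: C(11,5) = 462. Those containing both fixed elements: C(9,3) = 84.
462 − 84 = 378.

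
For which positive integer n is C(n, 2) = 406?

n(n−1)/2 = 406 ⇒ n(n−1) = 812. Since 29·28 = 812, n = 29.

29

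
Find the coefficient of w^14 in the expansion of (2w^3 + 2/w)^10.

General term: C(10,j)·(2w^3)^j·(2/w)^(10-j), with w-exponent 3j − 1(10−j) = 4j − 10.
Set 4j − 10 = 14: j = 6.
C(10,6) = 210; 2^6 = 64; 2^4 = 16.
Coefficient = 210 · 64 · 16 = 215040.

215040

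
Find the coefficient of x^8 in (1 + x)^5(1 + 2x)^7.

14920

Coefficient of x^8 = Σ_{j} C(5,j)·1^j·C(7,8-j)·2^(8-j) for j from 1 to 5.
= 640 + 4480 + 6720 + 2800 + 280 = 14920.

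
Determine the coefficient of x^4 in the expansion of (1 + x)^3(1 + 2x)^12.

14016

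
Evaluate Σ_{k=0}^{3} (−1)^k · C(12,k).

-165

The partial alternating sum Σ_{k=0}^{3} (−1)^k C(12,k) = (−1)^3 C(11,3) = -165.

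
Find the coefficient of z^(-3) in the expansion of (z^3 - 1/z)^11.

-55

General term: C(11,j)·(z^3)^j·(-1/z)^(11-j), with z-exponent 3j − 1(11−j) = 4j − 11.
Set 4j − 11 = -3: j = 2.
C(11,2) = 55; 1^2 = 1; (-1)^9 = -1.
Coefficient = 55 · 1 · (-1) = -55.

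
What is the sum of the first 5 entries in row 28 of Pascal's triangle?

1 + 28 + 378 + 3276 + 20475 = 24158.

24158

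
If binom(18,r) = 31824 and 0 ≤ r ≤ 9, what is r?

7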